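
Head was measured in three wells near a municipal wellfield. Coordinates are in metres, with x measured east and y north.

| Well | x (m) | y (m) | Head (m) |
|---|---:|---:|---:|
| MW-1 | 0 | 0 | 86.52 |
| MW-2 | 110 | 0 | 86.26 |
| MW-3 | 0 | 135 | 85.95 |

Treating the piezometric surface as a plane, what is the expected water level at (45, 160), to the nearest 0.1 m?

85.7 m

∂h/∂x = (86.26 − 86.52) / (110 − 0) = -0.002364
∂h/∂y = (85.95 − 86.52) / (135 − 0) = -0.004222
h(45, 160) = 86.52 + (-0.002364)·(45) + (-0.004222)·(160) = 86.52 -0.106 -0.676 = 85.738 m.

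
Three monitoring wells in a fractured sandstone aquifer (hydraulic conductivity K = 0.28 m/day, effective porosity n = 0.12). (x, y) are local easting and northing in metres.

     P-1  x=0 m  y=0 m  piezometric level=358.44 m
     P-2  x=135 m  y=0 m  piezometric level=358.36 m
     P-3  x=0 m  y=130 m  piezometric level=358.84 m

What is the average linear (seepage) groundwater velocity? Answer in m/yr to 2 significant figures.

2.7 m/yr

∂h/∂x = (358.36 − 358.44) / (135 − 0) = -0.0005926
∂h/∂y = (358.84 − 358.44) / (130 − 0) = +0.003077
|∇h| = √(-0.0005926² + 0.003077²) = 0.003134
Seepage velocity v = K·i/n = 0.28 × 0.003134 / 0.12 = 0.007313 m/day = 2.671 m/yr.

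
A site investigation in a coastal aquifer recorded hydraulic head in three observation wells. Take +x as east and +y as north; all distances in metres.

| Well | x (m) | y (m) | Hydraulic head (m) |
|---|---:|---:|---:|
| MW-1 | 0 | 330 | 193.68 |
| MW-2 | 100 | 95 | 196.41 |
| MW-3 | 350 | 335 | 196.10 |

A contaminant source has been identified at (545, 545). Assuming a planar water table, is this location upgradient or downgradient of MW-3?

Three-point gradient (reference MW-1): Δ to MW-2 = (100, -235, +2.73), Δ to MW-3 = (350, 5, +2.42).
∂h/∂x = +0.007037, ∂h/∂y = -0.008622 (det = 82750).
Head at (545, 545) = 193.68 + (+0.007037)·(545) + (-0.008622)·(215) = 195.66 m.
That is lower than the 196.10 m at MW-3, so the point is downgradient.

downgradient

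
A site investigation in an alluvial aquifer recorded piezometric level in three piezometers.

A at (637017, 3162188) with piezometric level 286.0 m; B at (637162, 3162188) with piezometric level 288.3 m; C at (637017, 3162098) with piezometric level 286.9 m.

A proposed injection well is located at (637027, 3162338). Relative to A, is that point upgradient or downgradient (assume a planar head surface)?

∂h/∂x = (288.3 − 286.0) / (637162 − 637017) = +0.01586
∂h/∂y = (286.9 − 286.0) / (3162098 − 3162188) = -0.010000
Head at (637027, 3162338) = 286.0 + (+0.01586)·(10) + (-0.010000)·(150) = 284.66 m.
That is lower than the 286.0 m at A, so the point is downgradient.

downgradient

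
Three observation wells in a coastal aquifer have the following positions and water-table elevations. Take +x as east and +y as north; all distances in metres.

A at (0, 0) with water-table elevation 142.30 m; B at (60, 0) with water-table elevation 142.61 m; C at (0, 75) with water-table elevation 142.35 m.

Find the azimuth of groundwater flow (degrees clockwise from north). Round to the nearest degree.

263°

∂h/∂x = (142.61 − 142.30) / (60 − 0) = +0.005167
∂h/∂y = (142.35 − 142.30) / (75 − 0) = +0.0006667
Flow direction (−∇h) has components (-0.005167 E, -0.0006667 N).
Azimuth = atan2(E, N) = atan2(-0.005167, -0.0006667) = 262.6° ≈ 263°.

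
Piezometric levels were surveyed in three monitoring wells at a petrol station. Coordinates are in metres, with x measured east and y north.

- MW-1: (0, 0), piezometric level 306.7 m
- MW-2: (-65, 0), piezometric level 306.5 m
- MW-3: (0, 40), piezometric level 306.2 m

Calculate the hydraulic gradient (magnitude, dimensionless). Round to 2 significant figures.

∂h/∂x = (306.5 − 306.7) / (-65 − 0) = +0.003077
∂h/∂y = (306.2 − 306.7) / (40 − 0) = -0.01250
|∇h| = √(0.003077² + -0.01250²) = 0.01287

0.013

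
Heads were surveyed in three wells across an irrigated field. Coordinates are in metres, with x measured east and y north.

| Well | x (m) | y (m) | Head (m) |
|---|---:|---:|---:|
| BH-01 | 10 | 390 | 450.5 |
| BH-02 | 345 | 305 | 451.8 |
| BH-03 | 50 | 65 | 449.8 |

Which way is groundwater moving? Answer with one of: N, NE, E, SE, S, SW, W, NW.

With h = a·x + b·y + c and BH-01 as origin, the differences give:
  335·a + (-85)·b = +1.3
  40·a + (-325)·b = -0.7
Eliminate b (×(-325) and ×(-85), subtract): -105475·a = -482.00 → a = ∂h/∂x = +0.004570
Back-substitute: b = ∂h/∂y = +0.002716.
Flow = −∇h = (-0.004570 east, -0.002716 north), which points southwest.

SW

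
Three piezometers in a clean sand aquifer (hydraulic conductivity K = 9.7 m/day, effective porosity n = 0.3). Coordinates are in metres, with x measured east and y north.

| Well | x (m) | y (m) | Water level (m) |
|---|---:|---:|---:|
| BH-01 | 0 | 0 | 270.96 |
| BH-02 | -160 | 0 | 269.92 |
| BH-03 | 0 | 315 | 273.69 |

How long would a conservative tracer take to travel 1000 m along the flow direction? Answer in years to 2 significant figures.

∂h/∂x = (269.92 − 270.96) / (-160 − 0) = +0.006500
∂h/∂y = (273.69 − 270.96) / (315 − 0) = +0.008667
|∇h| = √(0.006500² + 0.008667²) = 0.01083
Seepage velocity v = K·i/n = 9.7 × 0.01083 / 0.3 = 0.3502 m/day.
t = 1000 / 0.3502 = 2856 days = 7.82 years.

7.8 years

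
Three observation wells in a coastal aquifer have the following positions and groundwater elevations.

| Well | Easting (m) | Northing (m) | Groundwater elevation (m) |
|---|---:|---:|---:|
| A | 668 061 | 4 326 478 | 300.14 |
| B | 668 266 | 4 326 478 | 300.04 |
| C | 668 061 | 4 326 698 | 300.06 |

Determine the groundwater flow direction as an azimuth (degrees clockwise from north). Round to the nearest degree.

053°

∂h/∂x = (300.04 − 300.14) / (668266 − 668061) = -0.0004878
∂h/∂y = (300.06 − 300.14) / (4326698 − 4326478) = -0.0003636
Flow direction (−∇h) has components (+0.0004878 E, +0.0003636 N).
Azimuth = atan2(E, N) = atan2(+0.0004878, +0.0003636) = 53.3° ≈ 053°.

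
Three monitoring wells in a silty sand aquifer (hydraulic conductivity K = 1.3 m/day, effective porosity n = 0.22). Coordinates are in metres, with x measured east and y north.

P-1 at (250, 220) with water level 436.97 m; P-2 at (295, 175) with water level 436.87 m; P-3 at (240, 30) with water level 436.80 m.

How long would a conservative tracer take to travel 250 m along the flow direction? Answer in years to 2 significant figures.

73 years

With h = a·x + b·y + c and P-1 as origin, the differences give:
  45·a + (-45)·b = -0.10
  (-10)·a + (-190)·b = -0.17
Eliminate b (×(-190) and ×(-45), subtract): -9000·a = 11.350 → a = ∂h/∂x = -0.001261
Back-substitute: b = ∂h/∂y = +0.0009611.
|∇h| = √(-0.001261² + 0.0009611²) = 0.001586
Seepage velocity v = K·i/n = 1.3 × 0.001586 / 0.22 = 0.009372 m/day.
t = 250 / 0.009372 = 2.668e+04 days = 73 years.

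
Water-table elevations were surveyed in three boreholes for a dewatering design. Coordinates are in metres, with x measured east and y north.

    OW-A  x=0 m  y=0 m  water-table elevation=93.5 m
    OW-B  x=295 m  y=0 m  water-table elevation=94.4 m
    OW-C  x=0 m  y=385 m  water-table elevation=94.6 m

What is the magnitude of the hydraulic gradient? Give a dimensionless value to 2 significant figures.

0.0042

∂h/∂x = (94.4 − 93.5) / (295 − 0) = +0.003051
∂h/∂y = (94.6 − 93.5) / (385 − 0) = +0.002857
|∇h| = √(0.003051² + 0.002857²) = 0.00418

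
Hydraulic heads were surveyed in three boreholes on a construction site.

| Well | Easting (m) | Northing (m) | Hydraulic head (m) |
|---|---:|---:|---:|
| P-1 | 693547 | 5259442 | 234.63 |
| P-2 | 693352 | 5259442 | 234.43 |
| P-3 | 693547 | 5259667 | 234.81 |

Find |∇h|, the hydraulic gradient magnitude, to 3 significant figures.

0.00130

∂h/∂x = (234.43 − 234.63) / (693352 − 693547) = +0.001026
∂h/∂y = (234.81 − 234.63) / (5259667 − 5259442) = +0.0008000
|∇h| = √(0.001026² + 0.0008000²) = 0.001301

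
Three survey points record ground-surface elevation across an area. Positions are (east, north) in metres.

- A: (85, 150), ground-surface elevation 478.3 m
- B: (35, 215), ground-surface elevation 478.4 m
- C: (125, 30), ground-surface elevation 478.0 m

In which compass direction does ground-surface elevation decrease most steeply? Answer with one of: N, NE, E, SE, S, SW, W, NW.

Taking A as reference: B−A = (-50, 65, +0.1); C−A = (40, -120, -0.3).
Solve a·Δx + b·Δy = Δz: det = (-50)·(-120) − 40·65 = 3400.
∂z/∂x = [(+0.1)·(-120) − (-0.3)·65] / 3400 = +0.002206
∂z/∂y = [(-50)·(-0.3) − 40·(+0.1)] / 3400 = +0.003235
Steepest decrease is along −∇f = (-0.002206 E, -0.003235 N) → southwest.

SW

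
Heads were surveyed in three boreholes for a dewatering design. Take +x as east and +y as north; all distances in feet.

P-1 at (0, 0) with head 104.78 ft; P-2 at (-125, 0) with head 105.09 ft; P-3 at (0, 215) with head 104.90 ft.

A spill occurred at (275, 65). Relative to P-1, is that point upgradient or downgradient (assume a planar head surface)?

∂h/∂x = (105.09 − 104.78) / (-125 − 0) = -0.002480
∂h/∂y = (104.90 − 104.78) / (215 − 0) = +0.0005581
Head at (275, 65) = 104.78 + (-0.002480)·(275) + (+0.0005581)·(65) = 104.13 ft.
That is lower than the 104.78 ft at P-1, so the point is downgradient.

downgradient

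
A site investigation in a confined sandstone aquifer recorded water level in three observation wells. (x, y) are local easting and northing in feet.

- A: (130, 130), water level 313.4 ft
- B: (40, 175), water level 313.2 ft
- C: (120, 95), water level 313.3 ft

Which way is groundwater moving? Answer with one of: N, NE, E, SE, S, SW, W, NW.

With h = a·x + b·y + c and A as origin, the differences give:
  (-90)·a + 45·b = -0.2
  (-10)·a + (-35)·b = -0.1
Eliminate b (×(-35) and ×45, subtract): 3600·a = 11.50 → a = ∂h/∂x = +0.003194
Back-substitute: b = ∂h/∂y = +0.001944.
Flow = −∇h = (-0.003194 east, -0.001944 north), which points southwest.

SW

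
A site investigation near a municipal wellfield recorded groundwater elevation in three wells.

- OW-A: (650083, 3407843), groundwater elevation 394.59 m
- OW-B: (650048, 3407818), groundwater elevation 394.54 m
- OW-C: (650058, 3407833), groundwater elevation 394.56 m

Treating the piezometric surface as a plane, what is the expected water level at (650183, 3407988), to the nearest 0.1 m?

394.8 m

Taking OW-A as reference: OW-B−OW-A = (-35, -25, -0.05); OW-C−OW-A = (-25, -10, -0.03).
Solve a·Δx + b·Δy = Δh: det = (-35)·(-10) − (-25)·(-25) = -275.
∂h/∂x = [(-0.05)·(-10) − (-0.03)·(-25)] / -275 = +0.0009091
∂h/∂y = [(-35)·(-0.03) − (-25)·(-0.05)] / -275 = +0.0007273
h(650183, 3407988) = 394.59 + (+0.0009091)·(100) + (+0.0007273)·(145) = 394.59 +0.091 +0.105 = 394.786 m.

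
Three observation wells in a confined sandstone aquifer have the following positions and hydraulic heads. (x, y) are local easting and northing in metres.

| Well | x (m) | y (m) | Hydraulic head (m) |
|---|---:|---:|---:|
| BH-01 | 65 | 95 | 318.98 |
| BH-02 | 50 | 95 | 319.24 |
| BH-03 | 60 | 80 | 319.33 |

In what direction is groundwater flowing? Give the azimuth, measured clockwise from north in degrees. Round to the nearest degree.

Taking BH-01 as reference: BH-02−BH-01 = (-15, 0, +0.26); BH-03−BH-01 = (-5, -15, +0.35).
Determinant of the coordinate differences = (-15)·(-15) − (-5)·0 = 225.
∂h/∂x = [(+0.26)·(-15) − (+0.35)·0] / 225 = -0.01733
∂h/∂y = [(-15)·(+0.35) − (-5)·(+0.26)] / 225 = -0.01756
Flow direction (−∇h) has components (+0.01733 E, +0.01756 N).
Azimuth = atan2(E, N) = atan2(+0.01733, +0.01756) = 44.6° ≈ 045°.

045°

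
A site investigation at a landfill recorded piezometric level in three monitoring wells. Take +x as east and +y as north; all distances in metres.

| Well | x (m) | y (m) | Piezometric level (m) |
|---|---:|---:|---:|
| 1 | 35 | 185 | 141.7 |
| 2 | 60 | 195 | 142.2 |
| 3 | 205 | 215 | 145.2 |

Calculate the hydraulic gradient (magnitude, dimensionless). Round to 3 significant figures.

Differences from 1: to 2 (Δx, Δy, Δh) = (25, 10, +0.5); to 3 = (170, 30, +3.5).
Solve a·Δx + b·Δy = Δh: det = 25·30 − 170·10 = -950.
∂h/∂x = [(+0.5)·30 − (+3.5)·10] / -950 = +0.02105
∂h/∂y = [25·(+3.5) − 170·(+0.5)] / -950 = -0.002632
|∇h| = √(0.02105² + -0.002632²) = 0.02121

0.0212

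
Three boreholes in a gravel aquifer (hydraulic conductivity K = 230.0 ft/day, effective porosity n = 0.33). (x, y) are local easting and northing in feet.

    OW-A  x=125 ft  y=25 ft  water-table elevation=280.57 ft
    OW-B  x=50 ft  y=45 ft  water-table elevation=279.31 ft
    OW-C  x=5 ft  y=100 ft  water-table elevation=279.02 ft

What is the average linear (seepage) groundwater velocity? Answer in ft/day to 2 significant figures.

With h = a·x + b·y + c and OW-A as origin, the differences give:
  (-75)·a + 20·b = -1.26
  (-120)·a + 75·b = -1.55
Eliminate b (×75 and ×20, subtract): -3225·a = -63.500 → a = ∂h/∂x = +0.01969
Back-substitute: b = ∂h/∂y = +0.01084.
|∇h| = √(0.01969² + 0.01084²) = 0.02248
Seepage velocity v = K·i/n = 230.0 × 0.02248 / 0.33 = 15.67 ft/day.

16 ft/day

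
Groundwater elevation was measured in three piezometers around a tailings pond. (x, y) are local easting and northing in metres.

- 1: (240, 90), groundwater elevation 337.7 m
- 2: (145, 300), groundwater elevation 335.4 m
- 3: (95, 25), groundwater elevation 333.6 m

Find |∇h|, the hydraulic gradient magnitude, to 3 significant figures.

0.0276

Taking 1 as reference: 2−1 = (-95, 210, -2.3); 3−1 = (-145, -65, -4.1).
Determinant of the coordinate differences = (-95)·(-65) − (-145)·210 = 36625.
∂h/∂x = [(-2.3)·(-65) − (-4.1)·210] / 36625 = +0.02759
∂h/∂y = [(-95)·(-4.1) − (-145)·(-2.3)] / 36625 = +0.001529
|∇h| = √(0.02759² + 0.001529²) = 0.02763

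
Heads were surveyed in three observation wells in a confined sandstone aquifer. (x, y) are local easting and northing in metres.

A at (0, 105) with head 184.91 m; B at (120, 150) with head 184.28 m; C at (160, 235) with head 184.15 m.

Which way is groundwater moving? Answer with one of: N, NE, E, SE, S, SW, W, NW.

E

Differences from A: to B (Δx, Δy, Δh) = (120, 45, -0.63); to C = (160, 130, -0.76).
Solve a·Δx + b·Δy = Δh: det = 120·130 − 160·45 = 8400.
∂h/∂x = [(-0.63)·130 − (-0.76)·45] / 8400 = -0.005679
∂h/∂y = [120·(-0.76) − 160·(-0.63)] / 8400 = +0.001143
Flow = −∇h = (+0.005679 east, -0.001143 north), which points east.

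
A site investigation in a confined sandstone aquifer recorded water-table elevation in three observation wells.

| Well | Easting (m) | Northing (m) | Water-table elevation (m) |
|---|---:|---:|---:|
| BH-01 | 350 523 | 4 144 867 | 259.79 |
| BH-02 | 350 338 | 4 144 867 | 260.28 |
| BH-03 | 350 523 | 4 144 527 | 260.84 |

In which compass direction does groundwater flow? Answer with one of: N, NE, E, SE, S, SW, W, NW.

∂h/∂x = (260.28 − 259.79) / (350338 − 350523) = -0.002649
∂h/∂y = (260.84 − 259.79) / (4144527 − 4144867) = -0.003088
Flow = −∇h = (+0.002649 east, +0.003088 north), which points northeast.

NE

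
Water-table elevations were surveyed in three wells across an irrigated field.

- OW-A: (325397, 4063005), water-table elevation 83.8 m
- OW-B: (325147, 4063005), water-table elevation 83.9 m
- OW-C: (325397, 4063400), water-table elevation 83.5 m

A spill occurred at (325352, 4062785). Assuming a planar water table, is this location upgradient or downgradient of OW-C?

upgradient

∂h/∂x = (83.9 − 83.8) / (325147 − 325397) = -0.0004000
∂h/∂y = (83.5 − 83.8) / (4063400 − 4063005) = -0.0007595
Head at (325352, 4062785) = 83.8 + (-0.0004000)·(-45) + (-0.0007595)·(-220) = 83.99 m.
That is higher than the 83.5 m at OW-C, so the point is upgradient.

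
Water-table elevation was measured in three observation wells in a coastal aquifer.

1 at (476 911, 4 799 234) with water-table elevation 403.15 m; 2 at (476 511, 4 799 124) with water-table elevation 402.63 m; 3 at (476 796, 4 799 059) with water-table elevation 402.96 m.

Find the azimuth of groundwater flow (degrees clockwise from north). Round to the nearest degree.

257°

Differences from 1: to 2 (Δx, Δy, Δh) = (-400, -110, -0.52); to 3 = (-115, -175, -0.19).
Solve a·Δx + b·Δy = Δh: det = (-400)·(-175) − (-115)·(-110) = 57350.
∂h/∂x = [(-0.52)·(-175) − (-0.19)·(-110)] / 57350 = +0.001222
∂h/∂y = [(-400)·(-0.19) − (-115)·(-0.52)] / 57350 = +0.0002825
Flow direction (−∇h) has components (-0.001222 E, -0.0002825 N).
Azimuth = atan2(E, N) = atan2(-0.001222, -0.0002825) = 257.0° ≈ 257°.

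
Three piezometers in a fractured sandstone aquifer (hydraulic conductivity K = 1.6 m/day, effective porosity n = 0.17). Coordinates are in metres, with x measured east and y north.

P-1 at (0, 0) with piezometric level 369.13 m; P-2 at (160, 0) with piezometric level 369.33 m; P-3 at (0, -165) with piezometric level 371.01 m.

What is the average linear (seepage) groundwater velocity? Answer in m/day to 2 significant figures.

∂h/∂x = (369.33 − 369.13) / (160 − 0) = +0.001250
∂h/∂y = (371.01 − 369.13) / (-165 − 0) = -0.01139
|∇h| = √(0.001250² + -0.01139²) = 0.01146
Seepage velocity v = K·i/n = 1.6 × 0.01146 / 0.17 = 0.1079 m/day.

0.11 m/day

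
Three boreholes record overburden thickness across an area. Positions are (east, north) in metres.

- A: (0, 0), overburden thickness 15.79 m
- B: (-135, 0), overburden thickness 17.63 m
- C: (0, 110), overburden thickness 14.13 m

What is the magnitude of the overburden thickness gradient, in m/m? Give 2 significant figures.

∂d/∂x = (17.63 − 15.79) / (-135 − 0) = -0.01363
∂d/∂y = (14.13 − 15.79) / (110 − 0) = -0.01509
|∇f| = √(-0.01363² + -0.01509²) = 0.02033 m/m

0.020 m/m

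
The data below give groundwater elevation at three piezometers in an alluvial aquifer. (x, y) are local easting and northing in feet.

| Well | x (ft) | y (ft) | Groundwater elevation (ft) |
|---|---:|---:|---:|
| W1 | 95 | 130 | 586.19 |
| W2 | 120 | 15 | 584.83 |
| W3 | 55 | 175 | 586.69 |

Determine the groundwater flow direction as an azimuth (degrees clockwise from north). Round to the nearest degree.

185°

Taking W1 as reference: W2−W1 = (25, -115, -1.36); W3−W1 = (-40, 45, +0.50).
Determinant of the coordinate differences = 25·45 − (-40)·(-115) = -3475.
∂h/∂x = [(-1.36)·45 − (+0.50)·(-115)] / -3475 = +0.001065
∂h/∂y = [25·(+0.50) − (-40)·(-1.36)] / -3475 = +0.01206
Flow direction (−∇h) has components (-0.001065 E, -0.01206 N).
Azimuth = atan2(E, N) = atan2(-0.001065, -0.01206) = 185.0° ≈ 185°.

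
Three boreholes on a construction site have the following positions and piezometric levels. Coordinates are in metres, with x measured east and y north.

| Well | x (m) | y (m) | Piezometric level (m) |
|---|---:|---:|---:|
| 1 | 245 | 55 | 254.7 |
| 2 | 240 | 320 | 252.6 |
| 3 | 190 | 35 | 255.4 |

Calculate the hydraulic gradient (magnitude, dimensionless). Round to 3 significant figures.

Differences from 1: to 2 (Δx, Δy, Δh) = (-5, 265, -2.1); to 3 = (-55, -20, +0.7).
Solve a·Δx + b·Δy = Δh: det = (-5)·(-20) − (-55)·265 = 14675.
∂h/∂x = [(-2.1)·(-20) − (+0.7)·265] / 14675 = -0.009779
∂h/∂y = [(-5)·(+0.7) − (-55)·(-2.1)] / 14675 = -0.008109
|∇h| = √(-0.009779² + -0.008109²) = 0.0127

0.0127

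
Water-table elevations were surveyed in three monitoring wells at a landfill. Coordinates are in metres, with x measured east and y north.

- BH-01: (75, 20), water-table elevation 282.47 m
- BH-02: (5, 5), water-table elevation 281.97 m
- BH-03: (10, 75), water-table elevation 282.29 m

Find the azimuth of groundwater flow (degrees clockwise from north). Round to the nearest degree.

237°

Taking BH-01 as reference: BH-02−BH-01 = (-70, -15, -0.50); BH-03−BH-01 = (-65, 55, -0.18).
Solve a·Δx + b·Δy = Δh: det = (-70)·55 − (-65)·(-15) = -4825.
∂h/∂x = [(-0.50)·55 − (-0.18)·(-15)] / -4825 = +0.006259
∂h/∂y = [(-70)·(-0.18) − (-65)·(-0.50)] / -4825 = +0.004124
Flow direction (−∇h) has components (-0.006259 E, -0.004124 N).
Azimuth = atan2(E, N) = atan2(-0.006259, -0.004124) = 236.6° ≈ 237°.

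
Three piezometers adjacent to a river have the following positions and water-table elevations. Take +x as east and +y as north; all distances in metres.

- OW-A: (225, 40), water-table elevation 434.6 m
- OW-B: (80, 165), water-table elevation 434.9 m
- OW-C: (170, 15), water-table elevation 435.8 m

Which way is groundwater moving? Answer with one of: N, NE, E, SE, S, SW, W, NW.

NE

Three-point gradient (reference OW-A): Δ to OW-B = (-145, 125, +0.3), Δ to OW-C = (-55, -25, +1.2).
∂h/∂x = -0.01500, ∂h/∂y = -0.01500 (det = 10500).
Flow = −∇h = (+0.01500 east, +0.01500 north), which points northeast.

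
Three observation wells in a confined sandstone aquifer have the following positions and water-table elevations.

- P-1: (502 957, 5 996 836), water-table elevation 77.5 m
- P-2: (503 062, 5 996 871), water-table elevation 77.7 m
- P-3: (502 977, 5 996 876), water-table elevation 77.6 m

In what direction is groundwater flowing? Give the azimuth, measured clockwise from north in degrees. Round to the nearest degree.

215°

Three-point gradient (reference P-1): Δ to P-2 = (105, 35, +0.2), Δ to P-3 = (20, 40, +0.1).
∂h/∂x = +0.001286, ∂h/∂y = +0.001857 (det = 3500).
Flow direction (−∇h) has components (-0.001286 E, -0.001857 N).
Azimuth = atan2(E, N) = atan2(-0.001286, -0.001857) = 214.7° ≈ 215°.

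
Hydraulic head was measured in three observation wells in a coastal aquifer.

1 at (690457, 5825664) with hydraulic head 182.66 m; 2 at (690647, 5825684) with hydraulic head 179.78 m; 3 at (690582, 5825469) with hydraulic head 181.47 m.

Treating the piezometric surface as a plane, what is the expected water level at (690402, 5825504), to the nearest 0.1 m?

With h = a·x + b·y + c and 1 as origin, the differences give:
  190·a + 20·b = -2.88
  125·a + (-195)·b = -1.19
Eliminate b (×(-195) and ×20, subtract): -39550·a = 585.400 → a = ∂h/∂x = -0.01480
Back-substitute: b = ∂h/∂y = -0.003386.
h(690402, 5825504) = 182.66 + (-0.01480)·(-55) + (-0.003386)·(-160) = 182.66 +0.814 +0.542 = 184.016 m.

184.0 m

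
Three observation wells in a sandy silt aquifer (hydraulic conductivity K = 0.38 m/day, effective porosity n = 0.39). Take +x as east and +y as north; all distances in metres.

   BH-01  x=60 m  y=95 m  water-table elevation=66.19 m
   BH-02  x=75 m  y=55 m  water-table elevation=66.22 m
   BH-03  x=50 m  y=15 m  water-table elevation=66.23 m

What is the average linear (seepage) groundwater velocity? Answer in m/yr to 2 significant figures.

0.27 m/yr

Taking BH-01 as reference: BH-02−BH-01 = (15, -40, +0.03); BH-03−BH-01 = (-10, -80, +0.04).
Determinant of the coordinate differences = 15·(-80) − (-10)·(-40) = -1600.
∂h/∂x = [(+0.03)·(-80) − (+0.04)·(-40)] / -1600 = +0.0005000
∂h/∂y = [15·(+0.04) − (-10)·(+0.03)] / -1600 = -0.0005625
|∇h| = √(0.0005000² + -0.0005625²) = 0.0007526
Seepage velocity v = K·i/n = 0.38 × 0.0007526 / 0.39 = 0.0007333 m/day = 0.2678 m/yr.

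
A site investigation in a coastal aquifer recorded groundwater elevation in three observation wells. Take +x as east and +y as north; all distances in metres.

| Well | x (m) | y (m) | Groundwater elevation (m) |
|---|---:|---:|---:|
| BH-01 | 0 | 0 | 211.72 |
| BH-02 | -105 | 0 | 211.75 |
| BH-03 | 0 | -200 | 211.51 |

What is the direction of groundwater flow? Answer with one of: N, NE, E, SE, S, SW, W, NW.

S

∂h/∂x = (211.75 − 211.72) / (-105 − 0) = -0.0002857
∂h/∂y = (211.51 − 211.72) / (-200 − 0) = +0.001050
Flow = −∇h = (+0.0002857 east, -0.001050 north), which points south.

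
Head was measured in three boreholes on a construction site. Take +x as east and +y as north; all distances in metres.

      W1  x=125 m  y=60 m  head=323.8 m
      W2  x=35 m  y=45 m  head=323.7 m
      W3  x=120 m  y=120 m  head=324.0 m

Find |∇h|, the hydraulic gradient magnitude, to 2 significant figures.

0.0034

Taking W1 as reference: W2−W1 = (-90, -15, -0.1); W3−W1 = (-5, 60, +0.2).
Solve a·Δx + b·Δy = Δh: det = (-90)·60 − (-5)·(-15) = -5475.
∂h/∂x = [(-0.1)·60 − (+0.2)·(-15)] / -5475 = +0.0005479
∂h/∂y = [(-90)·(+0.2) − (-5)·(-0.1)] / -5475 = +0.003379
|∇h| = √(0.0005479² + 0.003379²) = 0.003423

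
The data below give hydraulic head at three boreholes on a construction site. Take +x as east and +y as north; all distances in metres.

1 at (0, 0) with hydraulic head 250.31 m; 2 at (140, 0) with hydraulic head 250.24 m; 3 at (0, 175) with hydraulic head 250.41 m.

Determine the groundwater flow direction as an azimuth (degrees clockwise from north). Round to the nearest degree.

∂h/∂x = (250.24 − 250.31) / (140 − 0) = -0.0005000
∂h/∂y = (250.41 − 250.31) / (175 − 0) = +0.0005714
Flow direction (−∇h) has components (+0.0005000 E, -0.0005714 N).
Azimuth = atan2(E, N) = atan2(+0.0005000, -0.0005714) = 138.8° ≈ 139°.

139°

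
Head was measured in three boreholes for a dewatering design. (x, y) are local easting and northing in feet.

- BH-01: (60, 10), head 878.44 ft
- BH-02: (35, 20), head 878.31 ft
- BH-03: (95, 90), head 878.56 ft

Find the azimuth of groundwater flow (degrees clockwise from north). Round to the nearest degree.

With h = a·x + b·y + c and BH-01 as origin, the differences give:
  (-25)·a + 10·b = -0.13
  35·a + 80·b = +0.12
Eliminate b (×80 and ×10, subtract): -2350·a = -11.600 → a = ∂h/∂x = +0.004936
Back-substitute: b = ∂h/∂y = -0.0006596.
Flow direction (−∇h) has components (-0.004936 E, +0.0006596 N).
Azimuth = atan2(E, N) = atan2(-0.004936, +0.0006596) = 277.6° ≈ 278°.

278°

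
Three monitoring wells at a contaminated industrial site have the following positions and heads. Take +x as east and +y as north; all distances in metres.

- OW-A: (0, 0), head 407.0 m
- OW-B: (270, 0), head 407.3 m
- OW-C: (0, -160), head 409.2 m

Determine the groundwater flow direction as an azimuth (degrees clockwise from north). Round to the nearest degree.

355°

∂h/∂x = (407.3 − 407.0) / (270 − 0) = +0.001111
∂h/∂y = (409.2 − 407.0) / (-160 − 0) = -0.01375
Flow direction (−∇h) has components (-0.001111 E, +0.01375 N).
Azimuth = atan2(E, N) = atan2(-0.001111, +0.01375) = 355.4° ≈ 355°.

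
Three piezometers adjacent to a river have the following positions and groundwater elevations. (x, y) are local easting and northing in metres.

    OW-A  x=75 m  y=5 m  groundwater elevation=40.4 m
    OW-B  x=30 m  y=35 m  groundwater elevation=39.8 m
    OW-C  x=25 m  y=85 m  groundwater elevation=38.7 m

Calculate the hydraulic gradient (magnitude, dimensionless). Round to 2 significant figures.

Differences from OW-A: to OW-B (Δx, Δy, Δh) = (-45, 30, -0.6); to OW-C = (-50, 80, -1.7).
Solve a·Δx + b·Δy = Δh: det = (-45)·80 − (-50)·30 = -2100.
∂h/∂x = [(-0.6)·80 − (-1.7)·30] / -2100 = -0.001429
∂h/∂y = [(-45)·(-1.7) − (-50)·(-0.6)] / -2100 = -0.02214
|∇h| = √(-0.001429² + -0.02214²) = 0.02219

0.022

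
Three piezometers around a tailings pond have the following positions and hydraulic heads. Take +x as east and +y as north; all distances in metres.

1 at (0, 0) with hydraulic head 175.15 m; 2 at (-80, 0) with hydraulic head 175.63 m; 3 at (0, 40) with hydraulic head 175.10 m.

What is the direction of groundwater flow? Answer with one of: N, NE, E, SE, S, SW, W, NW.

∂h/∂x = (175.63 − 175.15) / (-80 − 0) = -0.006000
∂h/∂y = (175.10 − 175.15) / (40 − 0) = -0.001250
Flow = −∇h = (+0.006000 east, +0.001250 north), which points east.

E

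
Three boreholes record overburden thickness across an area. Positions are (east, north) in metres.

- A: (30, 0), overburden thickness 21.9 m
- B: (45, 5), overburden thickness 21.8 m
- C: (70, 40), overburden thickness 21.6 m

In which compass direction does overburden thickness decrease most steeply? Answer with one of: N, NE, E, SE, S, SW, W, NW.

With d = a·x + b·y + c and A as origin, the differences give:
  15·a + 5·b = -0.1
  40·a + 40·b = -0.3
Eliminate b (×40 and ×5, subtract): 400·a = -2.50 → a = ∂d/∂x = -0.006250
Back-substitute: b = ∂d/∂y = -0.001250.
Steepest decrease is along −∇f = (+0.006250 E, +0.001250 N) → east.

E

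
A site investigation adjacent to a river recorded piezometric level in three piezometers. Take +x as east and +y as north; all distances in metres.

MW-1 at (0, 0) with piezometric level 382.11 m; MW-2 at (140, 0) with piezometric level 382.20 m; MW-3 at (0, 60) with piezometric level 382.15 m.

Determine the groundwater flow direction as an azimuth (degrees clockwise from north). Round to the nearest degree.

∂h/∂x = (382.20 − 382.11) / (140 − 0) = +0.0006429
∂h/∂y = (382.15 − 382.11) / (60 − 0) = +0.0006667
Flow direction (−∇h) has components (-0.0006429 E, -0.0006667 N).
Azimuth = atan2(E, N) = atan2(-0.0006429, -0.0006667) = 224.0° ≈ 224°.

224°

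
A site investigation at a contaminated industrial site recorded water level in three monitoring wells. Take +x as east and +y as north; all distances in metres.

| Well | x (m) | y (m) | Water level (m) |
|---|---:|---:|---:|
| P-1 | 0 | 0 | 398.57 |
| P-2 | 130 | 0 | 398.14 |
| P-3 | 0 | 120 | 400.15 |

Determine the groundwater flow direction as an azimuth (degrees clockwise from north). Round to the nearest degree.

∂h/∂x = (398.14 − 398.57) / (130 − 0) = -0.003308
∂h/∂y = (400.15 − 398.57) / (120 − 0) = +0.01317
Flow direction (−∇h) has components (+0.003308 E, -0.01317 N).
Azimuth = atan2(E, N) = atan2(+0.003308, -0.01317) = 165.9° ≈ 166°.

166°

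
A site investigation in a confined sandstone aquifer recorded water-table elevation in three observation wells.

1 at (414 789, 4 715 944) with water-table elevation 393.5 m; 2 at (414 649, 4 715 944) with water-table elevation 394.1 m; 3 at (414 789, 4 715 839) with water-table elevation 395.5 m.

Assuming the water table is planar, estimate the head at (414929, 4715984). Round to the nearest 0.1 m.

392.1 m

∂h/∂x = (394.1 − 393.5) / (414649 − 414789) = -0.004286
∂h/∂y = (395.5 − 393.5) / (4715839 − 4715944) = -0.01905
h(414929, 4715984) = 393.5 + (-0.004286)·(140) + (-0.01905)·(40) = 393.5 -0.600 -0.762 = 392.138 m.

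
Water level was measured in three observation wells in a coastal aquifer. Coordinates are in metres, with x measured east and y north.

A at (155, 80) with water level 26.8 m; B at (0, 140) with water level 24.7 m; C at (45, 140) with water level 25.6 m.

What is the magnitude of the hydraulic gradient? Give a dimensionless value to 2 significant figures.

0.026

Differences from A: to B (Δx, Δy, Δh) = (-155, 60, -2.1); to C = (-110, 60, -1.2).
Solve a·Δx + b·Δy = Δh: det = (-155)·60 − (-110)·60 = -2700.
∂h/∂x = [(-2.1)·60 − (-1.2)·60] / -2700 = +0.02000
∂h/∂y = [(-155)·(-1.2) − (-110)·(-2.1)] / -2700 = +0.01667
|∇h| = √(0.02000² + 0.01667²) = 0.02604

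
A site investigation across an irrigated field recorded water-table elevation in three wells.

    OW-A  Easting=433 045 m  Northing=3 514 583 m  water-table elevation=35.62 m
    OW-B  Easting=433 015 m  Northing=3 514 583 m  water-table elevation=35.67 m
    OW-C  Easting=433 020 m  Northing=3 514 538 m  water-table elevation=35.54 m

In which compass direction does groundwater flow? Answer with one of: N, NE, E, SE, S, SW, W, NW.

SE

Taking OW-A as reference: OW-B−OW-A = (-30, 0, +0.05); OW-C−OW-A = (-25, -45, -0.08).
Solve a·Δx + b·Δy = Δh: det = (-30)·(-45) − (-25)·0 = 1350.
∂h/∂x = [(+0.05)·(-45) − (-0.08)·0] / 1350 = -0.001667
∂h/∂y = [(-30)·(-0.08) − (-25)·(+0.05)] / 1350 = +0.002704
Flow = −∇h = (+0.001667 east, -0.002704 north), which points southeast.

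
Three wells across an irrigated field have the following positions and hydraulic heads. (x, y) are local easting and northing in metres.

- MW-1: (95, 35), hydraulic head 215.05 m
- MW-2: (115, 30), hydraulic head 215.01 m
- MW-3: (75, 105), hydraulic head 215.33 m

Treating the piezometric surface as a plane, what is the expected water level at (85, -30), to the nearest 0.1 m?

214.8 m

Taking MW-1 as reference: MW-2−MW-1 = (20, -5, -0.04); MW-3−MW-1 = (-20, 70, +0.28).
Solve a·Δx + b·Δy = Δh: det = 20·70 − (-20)·(-5) = 1300.
∂h/∂x = [(-0.04)·70 − (+0.28)·(-5)] / 1300 = -0.001077
∂h/∂y = [20·(+0.28) − (-20)·(-0.04)] / 1300 = +0.003692
h(85, -30) = 215.05 + (-0.001077)·(-10) + (+0.003692)·(-65) = 215.05 +0.011 -0.240 = 214.821 m.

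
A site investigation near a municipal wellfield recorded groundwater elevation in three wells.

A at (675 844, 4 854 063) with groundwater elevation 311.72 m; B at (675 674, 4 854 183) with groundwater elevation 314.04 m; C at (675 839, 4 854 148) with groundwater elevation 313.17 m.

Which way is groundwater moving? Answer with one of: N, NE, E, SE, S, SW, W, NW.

With h = a·x + b·y + c and A as origin, the differences give:
  (-170)·a + 120·b = +2.32
  (-5)·a + 85·b = +1.45
Eliminate b (×85 and ×120, subtract): -13850·a = 23.200 → a = ∂h/∂x = -0.001675
Back-substitute: b = ∂h/∂y = +0.01696.
Flow = −∇h = (+0.001675 east, -0.01696 north), which points south.

S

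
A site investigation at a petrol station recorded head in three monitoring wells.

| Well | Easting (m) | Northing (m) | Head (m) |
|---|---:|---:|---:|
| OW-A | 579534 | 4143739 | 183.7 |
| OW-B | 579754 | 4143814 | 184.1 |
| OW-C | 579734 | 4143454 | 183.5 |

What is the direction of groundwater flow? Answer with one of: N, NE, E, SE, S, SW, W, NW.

With h = a·x + b·y + c and OW-A as origin, the differences give:
  220·a + 75·b = +0.4
  200·a + (-285)·b = -0.2
Eliminate b (×(-285) and ×75, subtract): -77700·a = -99.00 → a = ∂h/∂x = +0.001274
Back-substitute: b = ∂h/∂y = +0.001596.
Flow = −∇h = (-0.001274 east, -0.001596 north), which points southwest.

SW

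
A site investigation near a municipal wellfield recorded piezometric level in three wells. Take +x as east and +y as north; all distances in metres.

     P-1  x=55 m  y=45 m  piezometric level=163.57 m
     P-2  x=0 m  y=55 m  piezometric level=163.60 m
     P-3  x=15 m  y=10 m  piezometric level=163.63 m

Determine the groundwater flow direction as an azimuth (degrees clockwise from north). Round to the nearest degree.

038°

With h = a·x + b·y + c and P-1 as origin, the differences give:
  (-55)·a + 10·b = +0.03
  (-40)·a + (-35)·b = +0.06
Eliminate b (×(-35) and ×10, subtract): 2325·a = -1.650 → a = ∂h/∂x = -0.0007097
Back-substitute: b = ∂h/∂y = -0.0009032.
Flow direction (−∇h) has components (+0.0007097 E, +0.0009032 N).
Azimuth = atan2(E, N) = atan2(+0.0007097, +0.0009032) = 38.2° ≈ 038°.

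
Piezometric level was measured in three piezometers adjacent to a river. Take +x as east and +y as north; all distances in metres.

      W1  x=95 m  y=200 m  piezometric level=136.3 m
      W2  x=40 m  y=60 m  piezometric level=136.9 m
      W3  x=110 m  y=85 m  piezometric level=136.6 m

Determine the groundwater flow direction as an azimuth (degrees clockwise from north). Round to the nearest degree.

Taking W1 as reference: W2−W1 = (-55, -140, +0.6); W3−W1 = (15, -115, +0.3).
Determinant of the coordinate differences = (-55)·(-115) − 15·(-140) = 8425.
∂h/∂x = [(+0.6)·(-115) − (+0.3)·(-140)] / 8425 = -0.003205
∂h/∂y = [(-55)·(+0.3) − 15·(+0.6)] / 8425 = -0.003027
Flow direction (−∇h) has components (+0.003205 E, +0.003027 N).
Azimuth = atan2(E, N) = atan2(+0.003205, +0.003027) = 46.6° ≈ 047°.

047°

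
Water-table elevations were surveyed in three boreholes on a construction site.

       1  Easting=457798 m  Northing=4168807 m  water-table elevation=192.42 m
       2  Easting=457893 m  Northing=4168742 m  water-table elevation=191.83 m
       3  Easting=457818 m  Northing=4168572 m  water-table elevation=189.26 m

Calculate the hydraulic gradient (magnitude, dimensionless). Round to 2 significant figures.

Taking 1 as reference: 2−1 = (95, -65, -0.59); 3−1 = (20, -235, -3.16).
Determinant of the coordinate differences = 95·(-235) − 20·(-65) = -21025.
∂h/∂x = [(-0.59)·(-235) − (-3.16)·(-65)] / -21025 = +0.003175
∂h/∂y = [95·(-3.16) − 20·(-0.59)] / -21025 = +0.01372
|∇h| = √(0.003175² + 0.01372²) = 0.01408

0.014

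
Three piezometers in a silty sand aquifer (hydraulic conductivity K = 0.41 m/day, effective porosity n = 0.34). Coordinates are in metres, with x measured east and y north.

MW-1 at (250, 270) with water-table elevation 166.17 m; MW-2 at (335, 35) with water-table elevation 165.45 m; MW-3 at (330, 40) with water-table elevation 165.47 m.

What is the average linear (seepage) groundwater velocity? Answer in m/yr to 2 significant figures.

1.3 m/yr

With h = a·x + b·y + c and MW-1 as origin, the differences give:
  85·a + (-235)·b = -0.72
  80·a + (-230)·b = -0.70
Eliminate b (×(-230) and ×(-235), subtract): -750·a = 1.100 → a = ∂h/∂x = -0.001467
Back-substitute: b = ∂h/∂y = +0.002533.
|∇h| = √(-0.001467² + 0.002533²) = 0.002927
Seepage velocity v = K·i/n = 0.41 × 0.002927 / 0.34 = 0.00353 m/day = 1.289 m/yr.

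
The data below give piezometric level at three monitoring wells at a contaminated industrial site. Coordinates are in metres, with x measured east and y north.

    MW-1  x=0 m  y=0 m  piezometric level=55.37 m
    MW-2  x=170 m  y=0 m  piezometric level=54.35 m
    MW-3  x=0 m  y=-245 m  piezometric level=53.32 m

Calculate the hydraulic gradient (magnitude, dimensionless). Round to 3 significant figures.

0.0103

∂h/∂x = (54.35 − 55.37) / (170 − 0) = -0.006000
∂h/∂y = (53.32 − 55.37) / (-245 − 0) = +0.008367
|∇h| = √(-0.006000² + 0.008367²) = 0.0103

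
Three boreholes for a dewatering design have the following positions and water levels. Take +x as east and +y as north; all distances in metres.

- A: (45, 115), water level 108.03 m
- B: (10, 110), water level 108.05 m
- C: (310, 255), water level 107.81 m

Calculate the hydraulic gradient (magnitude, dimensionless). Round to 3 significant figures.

With h = a·x + b·y + c and A as origin, the differences give:
  (-35)·a + (-5)·b = +0.02
  265·a + 140·b = -0.22
Eliminate b (×140 and ×(-5), subtract): -3575·a = 1.700 → a = ∂h/∂x = -0.0004755
Back-substitute: b = ∂h/∂y = -0.0006713.
|∇h| = √(-0.0004755² + -0.0006713²) = 0.0008226

0.000823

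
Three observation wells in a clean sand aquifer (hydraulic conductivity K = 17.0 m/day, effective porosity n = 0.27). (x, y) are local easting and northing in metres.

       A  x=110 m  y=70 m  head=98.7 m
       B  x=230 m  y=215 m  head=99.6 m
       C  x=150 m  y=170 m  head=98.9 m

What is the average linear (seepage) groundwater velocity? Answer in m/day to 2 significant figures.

With h = a·x + b·y + c and A as origin, the differences give:
  120·a + 145·b = +0.9
  40·a + 100·b = +0.2
Eliminate b (×100 and ×145, subtract): 6200·a = 61.00 → a = ∂h/∂x = +0.009839
Back-substitute: b = ∂h/∂y = -0.001935.
|∇h| = √(0.009839² + -0.001935²) = 0.01003
Seepage velocity v = K·i/n = 17.0 × 0.01003 / 0.27 = 0.6315 m/day.

0.63 m/day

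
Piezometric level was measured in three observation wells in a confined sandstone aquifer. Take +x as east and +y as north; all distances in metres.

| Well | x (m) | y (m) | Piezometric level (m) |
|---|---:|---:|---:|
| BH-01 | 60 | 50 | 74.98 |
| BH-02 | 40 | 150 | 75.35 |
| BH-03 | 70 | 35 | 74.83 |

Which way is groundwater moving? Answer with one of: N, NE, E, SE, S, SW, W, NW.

E

Differences from BH-01: to BH-02 (Δx, Δy, Δh) = (-20, 100, +0.37); to BH-03 = (10, -15, -0.15).
Determinant of the coordinate differences = (-20)·(-15) − 10·100 = -700.
∂h/∂x = [(+0.37)·(-15) − (-0.15)·100] / -700 = -0.01350
∂h/∂y = [(-20)·(-0.15) − 10·(+0.37)] / -700 = +0.0010000
Flow = −∇h = (+0.01350 east, -0.0010000 north), which points east.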